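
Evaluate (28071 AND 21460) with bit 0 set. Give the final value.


Step 1: 28071 & 21460 = 16772
Step 2: 16772 | (1 << 0) = 16772 | 1 = 16773

16773


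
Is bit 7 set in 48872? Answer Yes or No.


0b1011111011101000, bit 7 = 1. Yes

Yes


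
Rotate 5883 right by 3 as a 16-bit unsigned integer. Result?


Rotate 0b1011011111011 right by 3 (16-bit) = 0b110001011011111 = 25311

25311


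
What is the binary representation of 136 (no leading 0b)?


136 = 10001000 in binary

10001000


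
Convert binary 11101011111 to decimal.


11101011111 in decimal = 1887

1887


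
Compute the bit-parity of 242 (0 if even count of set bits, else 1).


0b11110010 has 5 ones => parity 1

1


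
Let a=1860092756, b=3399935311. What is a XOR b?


1860092756 ^ 3399935311 = 2759337499

2759337499


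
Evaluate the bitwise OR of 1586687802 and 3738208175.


0b1011110100100101110111100111010 | 0b11011110110100001000011110101111 = 0b11011110110100101110111110111111 = 3738365887

3738365887


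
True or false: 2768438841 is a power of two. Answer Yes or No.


0b10100101000000110000011000111001. Multiple bits set => No

No


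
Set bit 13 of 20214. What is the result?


20214 | (1 << 13) = 20214 | 8192 = 28406

28406


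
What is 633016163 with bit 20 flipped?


633016163 ^ (1 << 20) = 633016163 ^ 1048576 = 631967587

631967587


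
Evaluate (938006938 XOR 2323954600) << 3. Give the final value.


Step 1: 938006938 ^ 2323954600 = 3177996850
Step 2: 3177996850 << 3 = 25423974800

25423974800


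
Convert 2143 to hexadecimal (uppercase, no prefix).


2143 = 85F hex

85F


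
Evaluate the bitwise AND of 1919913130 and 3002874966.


0b1110010011011111000110010101010 & 0b10110010111111000011110001010110 = 0b110010011011000000110000000010 = 845941762

845941762


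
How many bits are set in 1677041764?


0b1100011111101011010000001100100 has 15 set bits

15


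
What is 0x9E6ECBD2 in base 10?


9E6ECBD2 hex = 2658061266 decimal

2658061266


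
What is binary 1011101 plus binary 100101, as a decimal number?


1011101 + 100101 = 10000010 = 130

130


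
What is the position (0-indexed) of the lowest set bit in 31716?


0b111101111100100. Lowest set bit at position 2

2


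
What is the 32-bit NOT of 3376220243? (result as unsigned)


~0b11001001001111010000100001010011 = 0b110110110000101111011110101100 = 918747052 (32-bit unsigned)

918747052


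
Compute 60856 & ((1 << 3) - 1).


60856 & 7 = 0

0


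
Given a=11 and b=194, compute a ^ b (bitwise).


11 ^ 194 = 201

201


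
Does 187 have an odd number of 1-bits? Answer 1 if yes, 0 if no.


0b10111011 has 6 ones => parity 0

0


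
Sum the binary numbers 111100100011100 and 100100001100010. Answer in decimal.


111100100011100 + 100100001100010 = 1100000101111110 = 49534

49534


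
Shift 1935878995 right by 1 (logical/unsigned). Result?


0b1110011011000110010101101010011 >> 1 = 0b111001101100011001010110101001 = 967939497

967939497


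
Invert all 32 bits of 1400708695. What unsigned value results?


1400708695 ^ 4294967295 = 2894258600

2894258600


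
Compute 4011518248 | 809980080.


0b11101111000110101110100100101000 | 0b110000010001110101000010110000 = 0b11111111010111111111100110111000 = 4284479928

4284479928


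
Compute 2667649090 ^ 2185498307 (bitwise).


0b10011111000000010001100001000010 ^ 0b10000010010001000000111011000011 = 0b11101010001010001011010000001 = 491067009

491067009


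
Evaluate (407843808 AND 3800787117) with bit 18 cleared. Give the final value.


Step 1: 407843808 & 3800787117 = 729248
Step 2: 729248 & ~(1 << 18) = 729248

729248


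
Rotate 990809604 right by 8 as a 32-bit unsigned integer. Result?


Rotate 0b111011000011101000111000000100 right by 8 (32-bit) = 0b100001110110000111010001110 = 70979214

70979214


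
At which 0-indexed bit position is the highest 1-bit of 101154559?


0b110000001110111111011111111. Highest set bit at position 26

26


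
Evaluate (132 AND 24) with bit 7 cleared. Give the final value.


Step 1: 132 & 24 = 0
Step 2: 0 & ~(1 << 7) = 0

0


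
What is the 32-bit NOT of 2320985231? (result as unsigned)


~0b10001010010101110110110010001111 = 0b1110101101010001001001101110000 = 1973982064 (32-bit unsigned)

1973982064


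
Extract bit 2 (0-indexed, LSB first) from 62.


0b111110, position 2 = 1

1


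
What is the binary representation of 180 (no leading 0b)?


180 = 10110100 in binary

10110100


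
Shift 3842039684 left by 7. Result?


0b11100101000000001101111110000100 << 7 = 0b111001010000000011011111100001000000000 = 491781079552

491781079552


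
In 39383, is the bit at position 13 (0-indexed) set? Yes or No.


0b1001100111010111, bit 13 = 0. No

No


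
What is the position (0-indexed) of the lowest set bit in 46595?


0b1011011000000011. Lowest set bit at position 0

0


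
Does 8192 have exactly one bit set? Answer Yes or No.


0b10000000000000. Only one bit set => Yes

Yes


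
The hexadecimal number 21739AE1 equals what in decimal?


21739AE1 hex = 561224417 decimal

561224417


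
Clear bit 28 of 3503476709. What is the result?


3503476709 & ~(1 << 28) = 3235041253

3235041253


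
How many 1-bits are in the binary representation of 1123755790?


0b1000010111110110010011100001110 has 16 set bits

16


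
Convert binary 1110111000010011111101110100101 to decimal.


1110111000010011111101110100101 in decimal = 1997142949

1997142949


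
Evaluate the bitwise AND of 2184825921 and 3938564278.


0b10000010001110011100110001000001 & 0b11101010110000011011100010110110 = 0b10000010000000011000100000000000 = 2181138432

2181138432


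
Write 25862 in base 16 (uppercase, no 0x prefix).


25862 = 6506 hex

6506


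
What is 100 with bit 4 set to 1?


100 | (1 << 4) = 100 | 16 = 116

116


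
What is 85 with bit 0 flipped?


85 ^ (1 << 0) = 85 ^ 1 = 84

84


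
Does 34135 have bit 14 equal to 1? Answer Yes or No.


0b1000010101010111, bit 14 = 0. No

No


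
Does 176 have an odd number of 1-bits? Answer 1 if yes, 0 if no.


0b10110000 has 3 ones => parity 1

1


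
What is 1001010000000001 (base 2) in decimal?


1001010000000001 in decimal = 37889

37889


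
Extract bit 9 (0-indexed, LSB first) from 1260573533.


0b1001011001000101101001101011101, position 9 = 1

1


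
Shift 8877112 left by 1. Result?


0b100001110111010000111000 << 1 = 0b1000011101110100001110000 = 17754224

17754224


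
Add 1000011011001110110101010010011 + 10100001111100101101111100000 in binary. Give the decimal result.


1000011011001110110101010010011 + 10100001111100101101111100000 = 1010111101001011100011001110011 = 1470482035

1470482035


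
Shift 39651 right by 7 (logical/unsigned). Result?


0b1001101011100011 >> 7 = 0b100110101 = 309

309


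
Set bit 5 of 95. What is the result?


95 | (1 << 5) = 95 | 32 = 127

127


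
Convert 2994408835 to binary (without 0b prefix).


2994408835 = 10110010011110110000110110000011 in binary

10110010011110110000110110000011


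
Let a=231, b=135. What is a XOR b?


231 ^ 135 = 96

96


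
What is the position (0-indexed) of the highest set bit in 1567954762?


0b1011101011101010001011101001010. Highest set bit at position 30

30


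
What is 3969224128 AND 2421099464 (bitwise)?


0b11101100100101011000110111000000 & 0b10010000010011110000101111001000 = 0b10000000000001010000100111000000 = 2147813824

2147813824


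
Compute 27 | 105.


0b11011 | 0b1101001 = 0b1111011 = 123

123


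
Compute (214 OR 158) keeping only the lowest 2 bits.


Step 1: 214 | 158 = 222
Step 2: 222 & 3 = 2

2


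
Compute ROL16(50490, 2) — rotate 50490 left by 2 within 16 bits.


Rotate 0b1100010100111010 left by 2 (16-bit) = 0b1010011101011 = 5355

5355


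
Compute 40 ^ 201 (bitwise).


0b101000 ^ 0b11001001 = 0b11100001 = 225

225


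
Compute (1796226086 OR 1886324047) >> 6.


Step 1: 1796226086 | 1886324047 = 2071936367
Step 2: 2071936367 >> 6 = 32374005

32374005


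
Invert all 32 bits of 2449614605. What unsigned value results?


2449614605 ^ 4294967295 = 1845352690

1845352690


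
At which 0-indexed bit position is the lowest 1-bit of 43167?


0b1010100010011111. Lowest set bit at position 0

0


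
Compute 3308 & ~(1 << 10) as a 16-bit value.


3308 & ~(1 << 10) = 2284

2284


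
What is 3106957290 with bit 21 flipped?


3106957290 ^ (1 << 21) = 3106957290 ^ 2097152 = 3104860138

3104860138


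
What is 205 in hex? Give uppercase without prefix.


205 = CD hex

CD


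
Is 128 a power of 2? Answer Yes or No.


0b10000000. Only one bit set => Yes

Yes


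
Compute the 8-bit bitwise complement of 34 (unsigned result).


~0b100010 = 0b11011101 = 221 (8-bit unsigned)

221


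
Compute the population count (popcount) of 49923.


0b1100001100000011 has 6 set bits

6


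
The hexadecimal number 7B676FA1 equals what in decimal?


7B676FA1 hex = 2070376353 decimal

2070376353


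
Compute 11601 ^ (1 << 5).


11601 ^ (1 << 5) = 11601 ^ 32 = 11633

11633


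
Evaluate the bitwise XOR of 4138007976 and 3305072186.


0b11110110101001001111110110101000 ^ 0b11000100111111110110011000111010 = 0b110010010110111001101110010010 = 844864402

844864402


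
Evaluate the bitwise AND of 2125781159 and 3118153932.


0b1111110101101001101100010100111 & 0b10111001110110110100000011001100 = 0b111000100100000100000010000100 = 948977796

948977796


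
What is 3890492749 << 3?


0b11100111111001000011010101001101 << 3 = 0b11100111111001000011010101001101000 = 31123941992

31123941992


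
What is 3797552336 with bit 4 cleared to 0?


3797552336 & ~(1 << 4) = 3797552320

3797552320


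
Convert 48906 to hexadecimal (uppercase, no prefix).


48906 = BF0A hex

BF0A


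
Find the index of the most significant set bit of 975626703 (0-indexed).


0b111010001001101110000111001111. Highest set bit at position 29

29


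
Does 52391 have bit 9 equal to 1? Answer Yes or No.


0b1100110010100111, bit 9 = 0. No

No


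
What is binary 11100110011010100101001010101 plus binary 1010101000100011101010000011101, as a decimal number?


11100110011010100101001010101 + 1010101000100011101010000011101 = 1110001110111110001111001110010 = 1910447730

1910447730


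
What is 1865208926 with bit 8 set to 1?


1865208926 | (1 << 8) = 1865208926 | 256 = 1865209182

1865209182


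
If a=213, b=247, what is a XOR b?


213 ^ 247 = 34

34


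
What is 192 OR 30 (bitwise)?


0b11000000 | 0b11110 = 0b11011110 = 222

222


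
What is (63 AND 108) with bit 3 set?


Step 1: 63 & 108 = 44
Step 2: 44 | (1 << 3) = 44 | 8 = 44

44


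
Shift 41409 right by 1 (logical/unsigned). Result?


0b1010000111000001 >> 1 = 0b101000011100000 = 20704

20704


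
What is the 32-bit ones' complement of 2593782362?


2593782362 ^ 4294967295 = 1701184933

1701184933


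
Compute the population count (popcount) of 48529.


0b1011110110010001 has 9 set bits

9


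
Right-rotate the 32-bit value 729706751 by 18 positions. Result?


Rotate 0b101011011111100111000011111111 right by 18 (32-bit) = 0b10011100001111111100101011011111 = 2621426399

2621426399


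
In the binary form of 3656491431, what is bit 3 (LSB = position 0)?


0b11011001111100011010000110100111, position 3 = 0

0


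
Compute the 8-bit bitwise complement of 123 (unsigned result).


~0b1111011 = 0b10000100 = 132 (8-bit unsigned)

132


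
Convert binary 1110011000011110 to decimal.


1110011000011110 in decimal = 58910

58910


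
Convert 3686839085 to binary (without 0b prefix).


3686839085 = 11011011110000001011001100101101 in binary

11011011110000001011001100101101


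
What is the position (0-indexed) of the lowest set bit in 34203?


0b1000010110011011. Lowest set bit at position 0

0


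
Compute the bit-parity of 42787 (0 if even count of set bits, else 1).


0b1010011100100011 has 8 ones => parity 0

0


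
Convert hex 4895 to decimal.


4895 hex = 18581 decimal

18581


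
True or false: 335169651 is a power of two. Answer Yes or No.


0b10011111110100100100001110011. Multiple bits set => No

No


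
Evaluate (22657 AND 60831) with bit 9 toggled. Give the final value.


Step 1: 22657 & 60831 = 18561
Step 2: 18561 ^ (1 << 9) = 18561 ^ 512 = 19073

19073


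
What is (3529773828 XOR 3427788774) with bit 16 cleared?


Step 1: 3529773828 ^ 3427788774 = 506197218
Step 2: 506197218 & ~(1 << 16) = 506131682

506131682


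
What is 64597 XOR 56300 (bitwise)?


0b1111110001010101 ^ 0b1101101111101100 = 0b10011110111001 = 10169

10169


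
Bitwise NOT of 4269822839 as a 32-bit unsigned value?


~0b11111110100000000101001101110111 = 0b1011111111010110010001000 = 25144456 (32-bit unsigned)

25144456


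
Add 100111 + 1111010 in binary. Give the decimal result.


100111 + 1111010 = 10100001 = 161

161


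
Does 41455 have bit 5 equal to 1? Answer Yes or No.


0b1010000111101111, bit 5 = 1. Yes

Yes


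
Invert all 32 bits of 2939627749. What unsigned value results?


2939627749 ^ 4294967295 = 1355339546

1355339546


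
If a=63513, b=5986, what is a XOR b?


63513 ^ 5986 = 61307

61307


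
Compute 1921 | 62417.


0b11110000001 | 0b1111001111010001 = 0b1111011111010001 = 63441

63441


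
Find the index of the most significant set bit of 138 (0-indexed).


0b10001010. Highest set bit at position 7

7


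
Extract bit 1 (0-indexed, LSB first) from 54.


0b110110, position 1 = 1

1


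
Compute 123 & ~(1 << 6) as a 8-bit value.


123 & ~(1 << 6) = 59

59


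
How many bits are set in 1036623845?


0b111101110010011001111111100101 has 20 set bits

20


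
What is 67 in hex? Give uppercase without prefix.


67 = 43 hex

43


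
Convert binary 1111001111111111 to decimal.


1111001111111111 in decimal = 62463

62463


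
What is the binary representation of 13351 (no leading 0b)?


13351 = 11010000100111 in binary

11010000100111


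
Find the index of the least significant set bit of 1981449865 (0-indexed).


0b1110110000110101000011010001001. Lowest set bit at position 0

0


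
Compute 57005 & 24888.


0b1101111010101101 & 0b110000100111000 = 0b100000000101000 = 16424

16424


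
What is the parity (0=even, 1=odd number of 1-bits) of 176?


0b10110000 has 3 ones => parity 1

1


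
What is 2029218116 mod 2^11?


2029218116 & 2047 = 324

324


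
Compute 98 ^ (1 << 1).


98 ^ (1 << 1) = 98 ^ 2 = 96

96


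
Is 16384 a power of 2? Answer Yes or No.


0b100000000000000. Only one bit set => Yes

Yes


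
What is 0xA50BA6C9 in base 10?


A50BA6C9 hex = 2769004233 decimal

2769004233


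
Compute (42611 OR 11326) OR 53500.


Step 1: 42611 | 11326 = 44671
Step 2: 44671 | 53500 = 65279

65279


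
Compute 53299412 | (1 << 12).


53299412 | (1 << 12) = 53299412 | 4096 = 53303508

53303508


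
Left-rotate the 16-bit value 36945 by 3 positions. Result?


Rotate 0b1001000001010001 left by 3 (16-bit) = 0b1000001010001100 = 33420

33420


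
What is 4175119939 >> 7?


0b11111000110110110100011001000011 >> 7 = 0b1111100011011011010001100 = 32618124

32618124


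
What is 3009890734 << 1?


0b10110011011001110100100110101110 << 1 = 0b101100110110011101001001101011100 = 6019781468

6019781468


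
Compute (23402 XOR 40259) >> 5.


Step 1: 23402 ^ 40259 = 50729
Step 2: 50729 >> 5 = 1585

1585


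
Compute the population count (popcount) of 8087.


0b1111110010111 has 10 set bits

10


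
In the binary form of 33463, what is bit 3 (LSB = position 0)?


0b1000001010110111, position 3 = 0

0


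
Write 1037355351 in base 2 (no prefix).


1037355351 = 111101110101001100100101010111 in binary

111101110101001100100101010111


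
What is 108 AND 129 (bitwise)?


0b1101100 & 0b10000001 = 0b0 = 0

0


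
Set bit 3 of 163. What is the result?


163 | (1 << 3) = 163 | 8 = 171

171


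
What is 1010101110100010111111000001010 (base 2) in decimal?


1010101110100010111111000001010 in decimal = 1439792650

1439792650


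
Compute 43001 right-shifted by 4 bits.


0b1010011111111001 >> 4 = 0b101001111111 = 2687

2687


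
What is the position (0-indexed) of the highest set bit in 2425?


0b100101111001. Highest set bit at position 11

11


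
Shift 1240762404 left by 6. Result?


0b1001001111101001000100000100100 << 6 = 0b1001001111101001000100000100100000000 = 79408793856

79408793856


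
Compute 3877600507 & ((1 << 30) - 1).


3877600507 & 1073741823 = 656375035

656375035


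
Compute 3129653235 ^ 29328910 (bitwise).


0b10111010100010101011011111110011 ^ 0b1101111111000011000001110 = 0b10111011001101010011000111111101 = 3140825597

3140825597


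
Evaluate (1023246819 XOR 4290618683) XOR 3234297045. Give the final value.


Step 1: 1023246819 ^ 4290618683 = 3275760856
Step 2: 3275760856 ^ 3234297045 = 59199501

59199501


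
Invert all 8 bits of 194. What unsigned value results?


194 ^ 255 = 61

61


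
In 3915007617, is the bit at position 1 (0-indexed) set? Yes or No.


0b11101001010110100100011010000001, bit 1 = 0. No

No


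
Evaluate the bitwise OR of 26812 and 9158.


0b110100010111100 | 0b10001111000110 = 0b110101111111110 = 27646

27646


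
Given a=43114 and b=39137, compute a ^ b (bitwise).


43114 ^ 39137 = 12427

12427


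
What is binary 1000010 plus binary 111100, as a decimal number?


1000010 + 111100 = 1111110 = 126

126


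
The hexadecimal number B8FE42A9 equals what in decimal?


B8FE42A9 hex = 3103670953 decimal

3103670953


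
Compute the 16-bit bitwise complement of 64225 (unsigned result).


~0b1111101011100001 = 0b10100011110 = 1310 (16-bit unsigned)

1310


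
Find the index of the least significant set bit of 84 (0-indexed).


0b1010100. Lowest set bit at position 2

2


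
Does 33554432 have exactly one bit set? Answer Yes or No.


0b10000000000000000000000000. Only one bit set => Yes

Yes


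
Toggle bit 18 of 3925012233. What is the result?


3925012233 ^ (1 << 18) = 3925012233 ^ 262144 = 3925274377

3925274377


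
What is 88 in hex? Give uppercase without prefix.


88 = 58 hex

58


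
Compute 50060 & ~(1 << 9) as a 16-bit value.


50060 & ~(1 << 9) = 49548

49548


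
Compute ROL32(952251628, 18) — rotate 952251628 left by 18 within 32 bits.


Rotate 0b111000110000100011010011101100 left by 18 (32-bit) = 0b11010011101100001110001100001000 = 3551585032

3551585032


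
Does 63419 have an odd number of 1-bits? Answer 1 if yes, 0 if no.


0b1111011110111011 has 13 ones => parity 1

1


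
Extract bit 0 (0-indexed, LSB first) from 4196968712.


0b11111010001010001010100100001000, position 0 = 0

0


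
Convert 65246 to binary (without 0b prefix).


65246 = 1111111011011110 in binary

1111111011011110


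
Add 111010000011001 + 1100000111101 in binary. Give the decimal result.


111010000011001 + 1100000111101 = 1000110001010110 = 35926

35926


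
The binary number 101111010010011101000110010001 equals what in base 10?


101111010010011101000110010001 in decimal = 793366929

793366929


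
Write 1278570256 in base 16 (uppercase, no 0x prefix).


1278570256 = 4C356F10 hex

4C356F10


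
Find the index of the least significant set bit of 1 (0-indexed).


0b1. Lowest set bit at position 0

0


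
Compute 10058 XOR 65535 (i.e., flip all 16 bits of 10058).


10058 ^ 65535 = 55477

55477


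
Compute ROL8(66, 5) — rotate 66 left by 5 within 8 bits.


Rotate 0b1000010 left by 5 (8-bit) = 0b1001000 = 72

72


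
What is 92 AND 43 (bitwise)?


0b1011100 & 0b101011 = 0b1000 = 8

8


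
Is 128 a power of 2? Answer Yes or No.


0b10000000. Only one bit set => Yes

Yes


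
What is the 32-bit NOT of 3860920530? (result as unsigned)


~0b11100110001000001111100011010010 = 0b11001110111110000011100101101 = 434046765 (32-bit unsigned)

434046765


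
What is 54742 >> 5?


0b1101010111010110 >> 5 = 0b11010101110 = 1710

1710


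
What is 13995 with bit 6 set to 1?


13995 | (1 << 6) = 13995 | 64 = 14059

14059


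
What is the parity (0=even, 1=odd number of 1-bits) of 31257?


0b111101000011001 has 8 ones => parity 0

0


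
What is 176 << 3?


0b10110000 << 3 = 0b10110000000 = 1408

1408


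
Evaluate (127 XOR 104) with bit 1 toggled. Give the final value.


Step 1: 127 ^ 104 = 23
Step 2: 23 ^ (1 << 1) = 23 ^ 2 = 21

21


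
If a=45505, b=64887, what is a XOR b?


45505 ^ 64887 = 19638

19638


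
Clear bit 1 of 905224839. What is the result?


905224839 & ~(1 << 1) = 905224837

905224837


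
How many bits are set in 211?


0b11010011 has 5 set bits

5


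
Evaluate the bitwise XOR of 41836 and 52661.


0b1010001101101100 ^ 0b1100110110110101 = 0b110111011011001 = 28377

28377


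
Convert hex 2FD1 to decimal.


2FD1 hex = 12241 decimal

12241


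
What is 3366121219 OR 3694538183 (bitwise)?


0b11001000101000101110111100000011 | 0b11011100001101100010110111000111 = 0b11011100101101101110111111000111 = 3702976455

3702976455


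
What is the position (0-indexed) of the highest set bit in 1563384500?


0b1011101001011110101101010110100. Highest set bit at position 30

30


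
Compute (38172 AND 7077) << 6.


Step 1: 38172 & 7077 = 4356
Step 2: 4356 << 6 = 278784

278784


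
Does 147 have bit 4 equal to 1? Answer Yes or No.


0b10010011, bit 4 = 1. Yes

Yes


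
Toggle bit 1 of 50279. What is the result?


50279 ^ (1 << 1) = 50279 ^ 2 = 50277

50277


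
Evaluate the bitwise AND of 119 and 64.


0b1110111 & 0b1000000 = 0b1000000 = 64

64


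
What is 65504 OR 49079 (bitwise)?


0b1111111111100000 | 0b1011111110110111 = 0b1111111111110111 = 65527

65527


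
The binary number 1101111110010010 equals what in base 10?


1101111110010010 in decimal = 57234

57234


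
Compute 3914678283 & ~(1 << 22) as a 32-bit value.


3914678283 & ~(1 << 22) = 3910483979

3910483979


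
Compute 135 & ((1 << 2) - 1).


135 & 3 = 3

3


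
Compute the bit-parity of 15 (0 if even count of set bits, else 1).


0b1111 has 4 ones => parity 0

0


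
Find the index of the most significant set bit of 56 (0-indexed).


0b111000. Highest set bit at position 5

5


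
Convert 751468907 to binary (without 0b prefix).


751468907 = 101100110010101000000101101011 in binary

101100110010101000000101101011


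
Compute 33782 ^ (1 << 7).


33782 ^ (1 << 7) = 33782 ^ 128 = 33654

33654


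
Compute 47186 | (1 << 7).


47186 | (1 << 7) = 47186 | 128 = 47314

47314


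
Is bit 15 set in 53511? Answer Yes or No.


0b1101000100000111, bit 15 = 1. Yes

Yes


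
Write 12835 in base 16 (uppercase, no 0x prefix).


12835 = 3223 hex

3223


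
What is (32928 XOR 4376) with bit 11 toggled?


Step 1: 32928 ^ 4376 = 37304
Step 2: 37304 ^ (1 << 11) = 37304 ^ 2048 = 39352

39352


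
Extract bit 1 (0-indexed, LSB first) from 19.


0b10011, position 1 = 1

1


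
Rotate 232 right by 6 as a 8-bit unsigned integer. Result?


Rotate 0b11101000 right by 6 (8-bit) = 0b10100011 = 163

163


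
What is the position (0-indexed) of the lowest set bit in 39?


0b100111. Lowest set bit at position 0

0


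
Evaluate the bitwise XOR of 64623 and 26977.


0b1111110001101111 ^ 0b110100101100001 = 0b1001010100001110 = 38158

38158


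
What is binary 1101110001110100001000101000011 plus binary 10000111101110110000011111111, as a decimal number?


1101110001110100001000101000011 + 10000111101110110000011111111 = 1111111001100010111001001000010 = 2133946946

2133946946


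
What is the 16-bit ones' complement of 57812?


57812 ^ 65535 = 7723

7723


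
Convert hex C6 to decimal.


C6 hex = 198 decimal

198


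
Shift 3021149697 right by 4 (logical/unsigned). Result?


0b10110100000100110001011000000001 >> 4 = 0b1011010000010011000101100000 = 188821856

188821856


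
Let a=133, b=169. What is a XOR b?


133 ^ 169 = 44

44


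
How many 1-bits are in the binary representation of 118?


0b1110110 has 5 set bits

5


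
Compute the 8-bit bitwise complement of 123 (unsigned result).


~0b1111011 = 0b10000100 = 132 (8-bit unsigned)

132


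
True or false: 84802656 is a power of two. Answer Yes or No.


0b101000011011111110001100000. Multiple bits set => No

No


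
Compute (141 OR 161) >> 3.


Step 1: 141 | 161 = 173
Step 2: 173 >> 3 = 21

21


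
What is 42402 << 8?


0b1010010110100010 << 8 = 0b101001011010001000000000 = 10854912

10854912


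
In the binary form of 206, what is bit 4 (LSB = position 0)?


0b11001110, position 4 = 0

0


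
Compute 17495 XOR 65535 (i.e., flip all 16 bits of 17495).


17495 ^ 65535 = 48040

48040


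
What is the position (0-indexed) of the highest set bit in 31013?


0b111100100100101. Highest set bit at position 14

14


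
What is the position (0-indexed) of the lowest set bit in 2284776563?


0b10001000001011101110110001110011. Lowest set bit at position 0

0


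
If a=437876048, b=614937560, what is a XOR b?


437876048 ^ 614937560 = 1052657288

1052657288


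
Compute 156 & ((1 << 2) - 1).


156 & 3 = 0

0


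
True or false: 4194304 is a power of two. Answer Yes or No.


0b10000000000000000000000. Only one bit set => Yes

Yes


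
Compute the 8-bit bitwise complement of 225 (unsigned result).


~0b11100001 = 0b11110 = 30 (8-bit unsigned)

30


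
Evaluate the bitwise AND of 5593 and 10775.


0b1010111011001 & 0b10101000010111 = 0b10001 = 17

17


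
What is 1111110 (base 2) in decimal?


1111110 in decimal = 126

126


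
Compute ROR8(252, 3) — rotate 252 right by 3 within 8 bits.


Rotate 0b11111100 right by 3 (8-bit) = 0b10011111 = 159

159


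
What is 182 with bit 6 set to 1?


182 | (1 << 6) = 182 | 64 = 246

246


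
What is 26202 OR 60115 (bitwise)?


0b110011001011010 | 0b1110101011010011 = 0b1110111011011011 = 61147

61147


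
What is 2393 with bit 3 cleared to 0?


2393 & ~(1 << 3) = 2385

2385


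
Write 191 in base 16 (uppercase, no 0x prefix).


191 = BF hex

BF


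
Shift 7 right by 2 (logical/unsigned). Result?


0b111 >> 2 = 0b1 = 1

1


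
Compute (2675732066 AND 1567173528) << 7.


Step 1: 2675732066 & 1567173528 = 493365760
Step 2: 493365760 << 7 = 63150817280

63150817280


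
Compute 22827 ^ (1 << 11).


22827 ^ (1 << 11) = 22827 ^ 2048 = 20779

20779


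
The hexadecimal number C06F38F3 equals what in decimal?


C06F38F3 hex = 3228514547 decimal

3228514547


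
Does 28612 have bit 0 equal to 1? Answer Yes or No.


0b110111111000100, bit 0 = 0. No

No


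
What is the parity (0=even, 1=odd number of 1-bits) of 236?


0b11101100 has 5 ones => parity 1

1


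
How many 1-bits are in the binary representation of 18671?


0b100100011101111 has 9 set bits

9


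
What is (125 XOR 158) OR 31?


Step 1: 125 ^ 158 = 227
Step 2: 227 | 31 = 255

255


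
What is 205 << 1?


0b11001101 << 1 = 0b110011010 = 410

410


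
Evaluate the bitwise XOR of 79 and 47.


0b1001111 ^ 0b101111 = 0b1100000 = 96

96


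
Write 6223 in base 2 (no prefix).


6223 = 1100001001111 in binary

1100001001111


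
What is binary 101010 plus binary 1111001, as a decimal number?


101010 + 1111001 = 10100011 = 163

163


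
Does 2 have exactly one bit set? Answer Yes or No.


0b10. Only one bit set => Yes

Yes


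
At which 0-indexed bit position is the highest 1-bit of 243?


0b11110011. Highest set bit at position 7

7


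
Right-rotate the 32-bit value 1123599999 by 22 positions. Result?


Rotate 0b1000010111110001100011001111111 right by 22 (32-bit) = 0b11100011000110011111110100001011 = 3810131211

3810131211


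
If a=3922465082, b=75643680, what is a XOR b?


3922465082 ^ 75643680 = 3981322778

3981322778


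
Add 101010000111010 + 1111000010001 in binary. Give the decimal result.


101010000111010 + 1111000010001 = 111001001001011 = 29259

29259


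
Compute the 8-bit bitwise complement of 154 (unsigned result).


~0b10011010 = 0b1100101 = 101 (8-bit unsigned)

101


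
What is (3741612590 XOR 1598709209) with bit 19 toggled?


Step 1: 3741612590 ^ 1598709209 = 2152605687
Step 2: 2152605687 ^ (1 << 19) = 2152605687 ^ 524288 = 2152081399

2152081399


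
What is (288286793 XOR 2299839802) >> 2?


Step 1: 288286793 ^ 2299839802 = 2553949555
Step 2: 2553949555 >> 2 = 638487388

638487388


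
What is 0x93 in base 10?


93 hex = 147 decimal

147


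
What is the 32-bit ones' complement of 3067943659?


3067943659 ^ 4294967295 = 1227023636

1227023636


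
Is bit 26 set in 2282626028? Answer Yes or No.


0b10001000000011100001101111101100, bit 26 = 0. No

No


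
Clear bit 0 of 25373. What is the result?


25373 & ~(1 << 0) = 25372

25372


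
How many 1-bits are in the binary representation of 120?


0b1111000 has 4 set bits

4


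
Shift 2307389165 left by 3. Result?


0b10001001100001111111011011101101 << 3 = 0b10001001100001111111011011101101000 = 18459113320

18459113320


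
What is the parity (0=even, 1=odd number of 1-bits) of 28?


0b11100 has 3 ones => parity 1

1


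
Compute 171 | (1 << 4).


171 | (1 << 4) = 171 | 16 = 187

187


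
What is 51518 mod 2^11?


51518 & 2047 = 318

318


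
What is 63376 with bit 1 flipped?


63376 ^ (1 << 1) = 63376 ^ 2 = 63378

63378


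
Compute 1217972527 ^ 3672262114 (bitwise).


0b1001000100110001100100100101111 ^ 0b11011010111000100100010111100010 = 0b10010010011110101000110011001101 = 2457504973

2457504973


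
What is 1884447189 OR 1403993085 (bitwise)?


0b1110000010100100110000111010101 | 0b1010011101011110011101111111101 = 0b1110011111111110111101111111101 = 1946123261

1946123261


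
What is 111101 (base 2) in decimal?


111101 in decimal = 61

61


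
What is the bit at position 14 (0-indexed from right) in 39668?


0b1001101011110100, position 14 = 0

0


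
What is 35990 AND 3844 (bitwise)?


0b1000110010010110 & 0b111100000100 = 0b110000000100 = 3076

3076


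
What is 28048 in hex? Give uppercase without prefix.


28048 = 6D90 hex

6D90


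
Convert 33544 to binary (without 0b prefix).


33544 = 1000001100001000 in binary

1000001100001000


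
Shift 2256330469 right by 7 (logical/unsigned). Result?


0b10000110011111001101111011100101 >> 7 = 0b1000011001111100110111101 = 17627581

17627581


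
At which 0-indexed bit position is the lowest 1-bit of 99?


0b1100011. Lowest set bit at position 0

0


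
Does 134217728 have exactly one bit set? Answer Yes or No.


0b1000000000000000000000000000. Only one bit set => Yes

Yes


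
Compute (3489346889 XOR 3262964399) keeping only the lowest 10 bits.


Step 1: 3489346889 ^ 3262964399 = 227006438
Step 2: 227006438 & 1023 = 998

998


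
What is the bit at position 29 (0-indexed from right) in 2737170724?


0b10100011001001011110100100100100, position 29 = 1

1


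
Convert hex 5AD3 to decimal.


5AD3 hex = 23251 decimal

23251


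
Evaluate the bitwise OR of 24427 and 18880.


0b101111101101011 | 0b100100111000000 = 0b101111111101011 = 24555

24555


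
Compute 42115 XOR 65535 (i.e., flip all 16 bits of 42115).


42115 ^ 65535 = 23420

23420


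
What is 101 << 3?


0b1100101 << 3 = 0b1100101000 = 808

808


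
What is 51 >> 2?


0b110011 >> 2 = 0b1100 = 12

12


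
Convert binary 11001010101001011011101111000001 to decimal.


11001010101001011011101111000001 in decimal = 3399859137

3399859137


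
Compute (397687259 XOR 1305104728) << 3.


Step 1: 397687259 ^ 1305104728 = 1518233731
Step 2: 1518233731 << 3 = 12145869848

12145869848


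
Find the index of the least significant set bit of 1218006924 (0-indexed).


0b1001000100110010100111110001100. Lowest set bit at position 2

2


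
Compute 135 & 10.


0b10000111 & 0b1010 = 0b10 = 2

2


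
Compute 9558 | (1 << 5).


9558 | (1 << 5) = 9558 | 32 = 9590

9590


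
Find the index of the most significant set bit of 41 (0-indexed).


0b101001. Highest set bit at position 5

5


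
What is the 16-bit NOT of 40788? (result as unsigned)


~0b1001111101010100 = 0b110000010101011 = 24747 (16-bit unsigned)

24747


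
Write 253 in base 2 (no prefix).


253 = 11111101 in binary

11111101


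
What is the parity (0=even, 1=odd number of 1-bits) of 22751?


0b101100011011111 has 10 ones => parity 0

0


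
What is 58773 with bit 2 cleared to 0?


58773 & ~(1 << 2) = 58769

58769


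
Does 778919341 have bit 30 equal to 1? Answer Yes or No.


0b101110011011010101110110101101, bit 30 = 0. No

No


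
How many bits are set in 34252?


0b1000010111001100 has 7 set bits

7


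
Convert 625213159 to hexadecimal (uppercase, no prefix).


625213159 = 2543FEE7 hex

2543FEE7


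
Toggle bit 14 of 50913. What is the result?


50913 ^ (1 << 14) = 50913 ^ 16384 = 34529

34529


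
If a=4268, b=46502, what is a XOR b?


4268 ^ 46502 = 42250

42250


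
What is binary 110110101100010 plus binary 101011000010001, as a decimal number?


110110101100010 + 101011000010001 = 1100001101110011 = 50035

50035


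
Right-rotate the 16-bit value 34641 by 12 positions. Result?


Rotate 0b1000011101010001 right by 12 (16-bit) = 0b111010100011000 = 29976

29976


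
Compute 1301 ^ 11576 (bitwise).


0b10100010101 ^ 0b10110100111000 = 0b10100000101101 = 10285

10285


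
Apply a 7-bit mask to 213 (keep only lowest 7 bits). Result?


213 & 127 = 85

85


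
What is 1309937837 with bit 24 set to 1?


1309937837 | (1 << 24) = 1309937837 | 16777216 = 1326715053

1326715053


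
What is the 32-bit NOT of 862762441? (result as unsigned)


~0b110011011011001011010111001001 = 0b11001100100100110100101000110110 = 3432204854 (32-bit unsigned)

3432204854


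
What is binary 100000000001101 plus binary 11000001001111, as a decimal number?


100000000001101 + 11000001001111 = 111000001011100 = 28764

28764


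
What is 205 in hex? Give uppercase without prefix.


205 = CD hex

CD


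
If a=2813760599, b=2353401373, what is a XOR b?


2813760599 ^ 2353401373 = 737188426

737188426


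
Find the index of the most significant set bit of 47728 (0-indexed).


0b1011101001110000. Highest set bit at position 15

15


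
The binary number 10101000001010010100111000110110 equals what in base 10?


10101000001010010100111000110110 in decimal = 2821279286

2821279286


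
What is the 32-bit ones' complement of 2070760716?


2070760716 ^ 4294967295 = 2224206579

2224206579


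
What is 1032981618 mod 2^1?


1032981618 & 1 = 0

0


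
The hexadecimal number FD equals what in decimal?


FD hex = 253 decimal

253


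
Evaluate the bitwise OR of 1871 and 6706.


0b11101001111 | 0b1101000110010 = 0b1111101111111 = 8063

8063


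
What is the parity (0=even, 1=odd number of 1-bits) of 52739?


0b1100111000000011 has 7 ones => parity 1

1


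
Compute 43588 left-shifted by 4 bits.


0b1010101001000100 << 4 = 0b10101010010001000000 = 697408

697408


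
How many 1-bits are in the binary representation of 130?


0b10000010 has 2 set bits

2


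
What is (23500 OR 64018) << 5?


Step 1: 23500 | 64018 = 64478
Step 2: 64478 << 5 = 2063296

2063296


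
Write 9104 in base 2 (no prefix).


9104 = 10001110010000 in binary

10001110010000


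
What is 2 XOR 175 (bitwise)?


0b10 ^ 0b10101111 = 0b10101101 = 173

173


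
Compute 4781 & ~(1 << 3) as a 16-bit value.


4781 & ~(1 << 3) = 4773

4773


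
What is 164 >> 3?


0b10100100 >> 3 = 0b10100 = 20

20


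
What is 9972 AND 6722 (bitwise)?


0b10011011110100 & 0b1101001000010 = 0b1001000000 = 576

576


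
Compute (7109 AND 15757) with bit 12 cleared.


Step 1: 7109 & 15757 = 6533
Step 2: 6533 & ~(1 << 12) = 2437

2437


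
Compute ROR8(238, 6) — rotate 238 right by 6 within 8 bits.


Rotate 0b11101110 right by 6 (8-bit) = 0b10111011 = 187

187


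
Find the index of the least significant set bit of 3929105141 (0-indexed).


0b11101010001100010110001011110101. Lowest set bit at position 0

0


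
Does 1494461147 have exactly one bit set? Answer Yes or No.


0b1011001000100111010101011011011. Multiple bits set => No

No


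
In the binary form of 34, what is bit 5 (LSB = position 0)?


0b100010, position 5 = 1

1


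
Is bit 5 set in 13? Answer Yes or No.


0b1101, bit 5 = 0. No

No


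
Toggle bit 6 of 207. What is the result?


207 ^ (1 << 6) = 207 ^ 64 = 143

143


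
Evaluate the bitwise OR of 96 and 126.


0b1100000 | 0b1111110 = 0b1111110 = 126

126


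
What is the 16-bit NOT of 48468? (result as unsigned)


~0b1011110101010100 = 0b100001010101011 = 17067 (16-bit unsigned)

17067


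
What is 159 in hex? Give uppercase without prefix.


159 = 9F hex

9F


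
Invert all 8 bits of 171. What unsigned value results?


171 ^ 255 = 84

84


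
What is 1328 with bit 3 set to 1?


1328 | (1 << 3) = 1328 | 8 = 1336

1336


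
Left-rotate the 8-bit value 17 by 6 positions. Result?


Rotate 0b10001 left by 6 (8-bit) = 0b1000100 = 68

68


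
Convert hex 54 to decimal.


54 hex = 84 decimal

84


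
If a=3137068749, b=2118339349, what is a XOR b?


3137068749 ^ 2118339349 = 3300431320

3300431320


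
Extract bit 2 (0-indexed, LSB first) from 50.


0b110010, position 2 = 0

0


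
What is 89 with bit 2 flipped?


89 ^ (1 << 2) = 89 ^ 4 = 93

93


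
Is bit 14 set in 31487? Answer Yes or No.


0b111101011111111, bit 14 = 1. Yes

Yes


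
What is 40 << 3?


0b101000 << 3 = 0b101000000 = 320

320


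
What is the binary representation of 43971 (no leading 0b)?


43971 = 1010101111000011 in binary

1010101111000011


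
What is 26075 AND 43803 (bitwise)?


0b110010111011011 & 0b1010101100011011 = 0b10000100011011 = 8475

8475


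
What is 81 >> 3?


0b1010001 >> 3 = 0b1010 = 10

10


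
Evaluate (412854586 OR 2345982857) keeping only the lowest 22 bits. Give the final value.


Step 1: 412854586 | 2345982857 = 2615147451
Step 2: 2615147451 & 4194303 = 2096059

2096059
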